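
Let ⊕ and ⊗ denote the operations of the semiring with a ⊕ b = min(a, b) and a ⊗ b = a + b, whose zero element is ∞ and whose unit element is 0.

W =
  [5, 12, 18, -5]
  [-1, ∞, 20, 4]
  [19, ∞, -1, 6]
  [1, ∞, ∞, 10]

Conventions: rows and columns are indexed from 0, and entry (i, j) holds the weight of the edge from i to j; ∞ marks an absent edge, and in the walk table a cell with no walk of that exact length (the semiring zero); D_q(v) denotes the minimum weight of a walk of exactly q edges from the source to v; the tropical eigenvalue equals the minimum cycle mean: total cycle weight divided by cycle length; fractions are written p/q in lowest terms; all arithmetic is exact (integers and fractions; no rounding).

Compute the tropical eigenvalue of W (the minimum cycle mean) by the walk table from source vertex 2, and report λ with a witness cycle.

q=0: [∞, ∞, 0, ∞]
q=1: [19, ∞, -1, 6]
q=2: [7, 31, -2, 5]
q=3: [6, 19, -3, 2]
q=4: [3, 18, -4, 1]
Optimal cycle mean attained by: cycle 0->3->0, total (-5) + 1, length 2.
Answer: λ = -2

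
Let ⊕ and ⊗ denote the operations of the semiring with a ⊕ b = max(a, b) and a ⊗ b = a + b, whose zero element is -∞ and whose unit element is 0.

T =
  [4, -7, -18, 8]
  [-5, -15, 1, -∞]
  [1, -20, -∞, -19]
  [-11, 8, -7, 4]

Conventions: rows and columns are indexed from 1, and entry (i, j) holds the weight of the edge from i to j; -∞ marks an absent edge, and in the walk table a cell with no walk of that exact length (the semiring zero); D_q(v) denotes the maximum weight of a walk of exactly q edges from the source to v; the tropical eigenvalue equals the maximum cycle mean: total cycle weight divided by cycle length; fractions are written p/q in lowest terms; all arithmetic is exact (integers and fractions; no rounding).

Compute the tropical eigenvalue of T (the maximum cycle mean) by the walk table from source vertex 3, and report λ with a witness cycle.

q=0: [-∞, -∞, 0, -∞]
q=1: [1, -20, -∞, -19]
q=2: [5, -6, -17, 9]
q=3: [9, 17, 2, 13]
q=4: [13, 21, 18, 17]
Optimal cycle mean attained by: cycle 1->4->2->3->1, total 8 + 8 + 1 + 1, length 4.
Answer: λ = 9/2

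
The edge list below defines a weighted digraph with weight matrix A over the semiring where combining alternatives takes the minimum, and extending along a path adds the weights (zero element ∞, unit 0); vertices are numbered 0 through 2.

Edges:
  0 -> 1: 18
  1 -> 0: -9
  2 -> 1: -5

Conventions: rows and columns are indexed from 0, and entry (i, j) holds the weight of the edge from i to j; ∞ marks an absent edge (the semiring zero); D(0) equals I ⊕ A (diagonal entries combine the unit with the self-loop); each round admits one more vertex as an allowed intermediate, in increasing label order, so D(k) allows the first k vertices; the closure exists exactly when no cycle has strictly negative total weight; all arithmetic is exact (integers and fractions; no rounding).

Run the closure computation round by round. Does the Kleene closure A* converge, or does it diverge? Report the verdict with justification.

D(0):
  [0, 18, ∞]
  [-9, 0, ∞]
  [∞, -5, 0]
D(1):
  [0, 18, ∞]
  [-9, 0, ∞]
  [∞, -5, 0]
D(2):
  [0, 18, ∞]
  [-9, 0, ∞]
  [-14, -5, 0]
D(3):
  [0, 18, ∞]
  [-9, 0, ∞]
  [-14, -5, 0]
Key observation: every diagonal entry stays at the unit through all rounds, so no improving cycle exists.
Answer: CONVERGES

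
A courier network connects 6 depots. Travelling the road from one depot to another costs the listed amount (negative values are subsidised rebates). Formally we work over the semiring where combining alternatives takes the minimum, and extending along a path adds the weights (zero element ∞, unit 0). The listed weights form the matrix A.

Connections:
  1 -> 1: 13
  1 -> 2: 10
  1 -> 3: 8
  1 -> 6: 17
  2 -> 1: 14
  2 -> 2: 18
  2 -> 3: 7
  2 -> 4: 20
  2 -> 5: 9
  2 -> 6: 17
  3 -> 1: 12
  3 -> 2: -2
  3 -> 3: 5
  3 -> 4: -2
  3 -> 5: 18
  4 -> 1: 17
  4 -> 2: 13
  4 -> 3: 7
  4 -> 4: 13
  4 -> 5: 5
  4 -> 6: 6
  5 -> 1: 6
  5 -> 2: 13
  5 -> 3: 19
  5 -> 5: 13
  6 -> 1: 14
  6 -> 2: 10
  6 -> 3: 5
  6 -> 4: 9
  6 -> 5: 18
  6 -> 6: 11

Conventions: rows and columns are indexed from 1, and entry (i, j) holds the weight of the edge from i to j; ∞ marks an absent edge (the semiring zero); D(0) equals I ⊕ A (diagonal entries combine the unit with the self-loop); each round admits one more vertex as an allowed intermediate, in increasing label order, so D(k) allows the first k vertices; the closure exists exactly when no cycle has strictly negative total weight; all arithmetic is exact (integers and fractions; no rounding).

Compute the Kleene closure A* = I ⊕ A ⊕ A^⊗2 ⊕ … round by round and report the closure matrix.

D(0):
  [0, 10, 8, ∞, ∞, 17]
  [14, 0, 7, 20, 9, 17]
  [12, -2, 0, -2, 18, ∞]
  [17, 13, 7, 0, 5, 6]
  [6, 13, 19, ∞, 0, ∞]
  [14, 10, 5, 9, 18, 0]
D(1):
  [0, 10, 8, ∞, ∞, 17]
  [14, 0, 7, 20, 9, 17]
  [12, -2, 0, -2, 18, 29]
  [17, 13, 7, 0, 5, 6]
  [6, 13, 14, ∞, 0, 23]
  [14, 10, 5, 9, 18, 0]
D(2):
  [0, 10, 8, 30, 19, 17]
  [14, 0, 7, 20, 9, 17]
  [12, -2, 0, -2, 7, 15]
  [17, 13, 7, 0, 5, 6]
  [6, 13, 14, 33, 0, 23]
  [14, 10, 5, 9, 18, 0]
D(3):
  [0, 6, 8, 6, 15, 17]
  [14, 0, 7, 5, 9, 17]
  [12, -2, 0, -2, 7, 15]
  [17, 5, 7, 0, 5, 6]
  [6, 12, 14, 12, 0, 23]
  [14, 3, 5, 3, 12, 0]
D(4):
  [0, 6, 8, 6, 11, 12]
  [14, 0, 7, 5, 9, 11]
  [12, -2, 0, -2, 3, 4]
  [17, 5, 7, 0, 5, 6]
  [6, 12, 14, 12, 0, 18]
  [14, 3, 5, 3, 8, 0]
D(5):
  [0, 6, 8, 6, 11, 12]
  [14, 0, 7, 5, 9, 11]
  [9, -2, 0, -2, 3, 4]
  [11, 5, 7, 0, 5, 6]
  [6, 12, 14, 12, 0, 18]
  [14, 3, 5, 3, 8, 0]
D(6):
  [0, 6, 8, 6, 11, 12]
  [14, 0, 7, 5, 9, 11]
  [9, -2, 0, -2, 3, 4]
  [11, 5, 7, 0, 5, 6]
  [6, 12, 14, 12, 0, 18]
  [14, 3, 5, 3, 8, 0]
Answer: A* = [[0, 6, 8, 6, 11, 12], [14, 0, 7, 5, 9, 11], [9, -2, 0, -2, 3, 4], [11, 5, 7, 0, 5, 6], [6, 12, 14, 12, 0, 18], [14, 3, 5, 3, 8, 0]]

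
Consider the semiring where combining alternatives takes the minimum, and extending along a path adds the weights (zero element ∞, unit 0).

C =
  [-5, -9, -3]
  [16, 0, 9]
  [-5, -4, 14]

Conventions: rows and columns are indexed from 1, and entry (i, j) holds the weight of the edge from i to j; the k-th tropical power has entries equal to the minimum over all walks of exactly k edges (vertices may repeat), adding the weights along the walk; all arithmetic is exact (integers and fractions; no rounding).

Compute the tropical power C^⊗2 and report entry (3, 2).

C^⊗2:
  [-10, -14, -8]
  [4, 0, 9]
  [-10, -14, -8]
Key observation: the optimum is the walk 3->1->2, with weight (-5) + (-9) = -14.
Optimal value attained by: walk 3->1->2.
Answer: (C^⊗2)[3][2] = -14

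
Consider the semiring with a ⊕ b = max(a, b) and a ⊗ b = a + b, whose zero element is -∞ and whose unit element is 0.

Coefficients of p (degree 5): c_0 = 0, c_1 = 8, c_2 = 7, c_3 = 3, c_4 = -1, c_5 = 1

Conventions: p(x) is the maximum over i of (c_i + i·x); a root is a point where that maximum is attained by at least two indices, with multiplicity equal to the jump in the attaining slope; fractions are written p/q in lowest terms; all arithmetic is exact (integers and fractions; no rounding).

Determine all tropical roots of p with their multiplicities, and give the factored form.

hull edge (i=0, c=0) to (i=1, c=8): slope 8, span 1
hull edge (i=1, c=8) to (i=2, c=7): slope -1, span 1
hull edge (i=2, c=7) to (i=5, c=1): slope -2, span 3
Factored form: p(x) = 1 ⊗ (x ⊕ (-8)) ⊗ (x ⊕ 1) ⊗ (x ⊕ 2) ⊗ (x ⊕ 2) ⊗ (x ⊕ 2)
Answer: roots = -8 (mult 1), 1 (mult 1), 2 (mult 3)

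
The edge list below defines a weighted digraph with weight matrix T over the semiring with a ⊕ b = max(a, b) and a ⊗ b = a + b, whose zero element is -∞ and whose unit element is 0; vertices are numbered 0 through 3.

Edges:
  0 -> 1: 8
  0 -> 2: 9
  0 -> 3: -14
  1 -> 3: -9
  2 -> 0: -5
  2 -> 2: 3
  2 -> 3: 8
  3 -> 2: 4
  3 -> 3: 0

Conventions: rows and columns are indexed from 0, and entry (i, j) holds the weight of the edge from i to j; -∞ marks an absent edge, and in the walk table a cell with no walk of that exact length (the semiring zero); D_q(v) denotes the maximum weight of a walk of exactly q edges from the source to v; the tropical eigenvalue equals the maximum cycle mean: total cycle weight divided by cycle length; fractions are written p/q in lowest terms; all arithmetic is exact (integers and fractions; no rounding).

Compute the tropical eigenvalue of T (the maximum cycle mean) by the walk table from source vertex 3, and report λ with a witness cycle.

q=0: [-∞, -∞, -∞, 0]
q=1: [-∞, -∞, 4, 0]
q=2: [-1, -∞, 7, 12]
q=3: [2, 7, 16, 15]
q=4: [11, 10, 19, 24]
Optimal cycle mean attained by: cycle 2->3->2, total 8 + 4, length 2.
Answer: λ = 6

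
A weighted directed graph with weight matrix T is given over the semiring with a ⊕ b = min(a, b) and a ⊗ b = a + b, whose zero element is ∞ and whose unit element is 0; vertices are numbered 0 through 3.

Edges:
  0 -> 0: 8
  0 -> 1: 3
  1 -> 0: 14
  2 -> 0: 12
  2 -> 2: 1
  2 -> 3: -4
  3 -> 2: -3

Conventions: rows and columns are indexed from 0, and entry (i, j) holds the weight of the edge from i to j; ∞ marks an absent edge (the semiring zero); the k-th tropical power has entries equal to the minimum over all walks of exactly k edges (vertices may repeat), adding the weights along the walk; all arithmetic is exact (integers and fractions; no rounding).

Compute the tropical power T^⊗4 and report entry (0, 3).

T^⊗2:
  [16, 11, ∞, ∞]
  [22, 17, ∞, ∞]
  [13, 15, -7, -3]
  [9, ∞, -2, -7]
T^⊗3:
  [24, 19, ∞, ∞]
  [30, 25, ∞, ∞]
  [5, 16, -6, -11]
  [10, 12, -10, -6]
T^⊗4:
  [32, 27, ∞, ∞]
  [38, 33, ∞, ∞]
  [6, 8, -14, -10]
  [2, 13, -9, -14]
Key observation: no walk of exactly 4 edges connects these vertices, so the entry is the semiring zero.
Answer: (T^⊗4)[0][3] = ∞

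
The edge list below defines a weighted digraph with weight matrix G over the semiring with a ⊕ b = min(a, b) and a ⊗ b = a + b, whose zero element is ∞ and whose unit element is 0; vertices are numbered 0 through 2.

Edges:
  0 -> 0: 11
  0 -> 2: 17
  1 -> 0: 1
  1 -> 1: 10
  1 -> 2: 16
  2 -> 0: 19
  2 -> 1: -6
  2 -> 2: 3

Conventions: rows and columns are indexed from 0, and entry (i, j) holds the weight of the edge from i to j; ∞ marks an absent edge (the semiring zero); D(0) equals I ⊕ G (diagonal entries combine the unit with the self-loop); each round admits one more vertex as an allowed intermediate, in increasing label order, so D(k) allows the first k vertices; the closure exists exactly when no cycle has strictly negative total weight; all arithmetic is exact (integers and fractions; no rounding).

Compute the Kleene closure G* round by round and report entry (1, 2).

D(0):
  [0, ∞, 17]
  [1, 0, 16]
  [19, -6, 0]
D(1):
  [0, ∞, 17]
  [1, 0, 16]
  [19, -6, 0]
D(2):
  [0, ∞, 17]
  [1, 0, 16]
  [-5, -6, 0]
D(3):
  [0, 11, 17]
  [1, 0, 16]
  [-5, -6, 0]
Answer: G*[1][2] = 16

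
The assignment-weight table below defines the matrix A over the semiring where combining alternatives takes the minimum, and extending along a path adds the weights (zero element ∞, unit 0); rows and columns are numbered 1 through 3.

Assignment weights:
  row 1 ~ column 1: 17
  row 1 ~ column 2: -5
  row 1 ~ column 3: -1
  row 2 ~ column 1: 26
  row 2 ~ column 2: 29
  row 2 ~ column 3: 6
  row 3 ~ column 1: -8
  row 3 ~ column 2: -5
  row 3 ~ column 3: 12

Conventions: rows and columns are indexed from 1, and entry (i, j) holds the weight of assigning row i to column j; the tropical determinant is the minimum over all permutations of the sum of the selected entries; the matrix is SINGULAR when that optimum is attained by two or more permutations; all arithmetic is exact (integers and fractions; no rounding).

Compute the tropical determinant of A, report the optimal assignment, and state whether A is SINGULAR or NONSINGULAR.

σ = (1, 2, 3): 17 + 29 + 12 = 58
σ = (1, 3, 2): 17 + 6 + (-5) = 18
σ = (2, 1, 3): (-5) + 26 + 12 = 33
σ = (2, 3, 1): (-5) + 6 + (-8) = -7
σ = (3, 1, 2): (-1) + 26 + (-5) = 20
σ = (3, 2, 1): (-1) + 29 + (-8) = 20
Optimal value attained by: σ = (2, 3, 1).
Answer: det⊕(A) = -7; verdict: NONSINGULAR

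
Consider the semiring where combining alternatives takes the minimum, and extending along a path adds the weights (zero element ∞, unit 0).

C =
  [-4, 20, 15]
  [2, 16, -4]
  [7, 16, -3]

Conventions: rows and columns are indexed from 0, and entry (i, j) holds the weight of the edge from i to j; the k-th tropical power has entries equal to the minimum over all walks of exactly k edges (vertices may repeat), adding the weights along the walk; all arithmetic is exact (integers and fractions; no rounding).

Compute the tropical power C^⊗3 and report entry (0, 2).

C^⊗2:
  [-8, 16, 11]
  [-2, 12, -7]
  [3, 13, -6]
C^⊗3:
  [-12, 12, 7]
  [-6, 9, -10]
  [-1, 10, -9]
Key observation: the optimum is the walk 0->0->0->2, with weight (-4) + (-4) + 15 = 7.
Optimal value attained by: walk 0->0->0->2.
Answer: (C^⊗3)[0][2] = 7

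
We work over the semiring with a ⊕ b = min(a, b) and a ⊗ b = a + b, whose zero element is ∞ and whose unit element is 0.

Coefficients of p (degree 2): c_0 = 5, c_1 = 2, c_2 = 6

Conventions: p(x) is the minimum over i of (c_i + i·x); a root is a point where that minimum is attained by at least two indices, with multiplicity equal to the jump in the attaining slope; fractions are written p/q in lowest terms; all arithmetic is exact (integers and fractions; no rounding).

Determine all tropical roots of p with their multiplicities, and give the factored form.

hull edge (i=0, c=5) to (i=1, c=2): slope -3, span 1
hull edge (i=1, c=2) to (i=2, c=6): slope 4, span 1
Factored form: p(x) = 6 ⊗ (x ⊕ (-4)) ⊗ (x ⊕ 3)
Answer: roots = -4 (mult 1), 3 (mult 1)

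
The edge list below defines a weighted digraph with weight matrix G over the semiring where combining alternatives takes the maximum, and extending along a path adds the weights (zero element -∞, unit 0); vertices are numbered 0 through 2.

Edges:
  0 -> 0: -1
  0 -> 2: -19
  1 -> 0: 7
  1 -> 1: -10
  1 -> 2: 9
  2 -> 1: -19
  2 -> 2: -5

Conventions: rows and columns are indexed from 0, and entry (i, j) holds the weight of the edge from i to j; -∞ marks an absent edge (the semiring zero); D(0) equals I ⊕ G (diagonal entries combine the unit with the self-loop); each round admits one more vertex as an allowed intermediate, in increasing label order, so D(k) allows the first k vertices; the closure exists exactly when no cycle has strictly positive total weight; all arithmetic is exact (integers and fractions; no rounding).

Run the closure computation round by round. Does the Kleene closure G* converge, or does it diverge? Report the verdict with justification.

D(0):
  [0, -∞, -19]
  [7, 0, 9]
  [-∞, -19, 0]
D(1):
  [0, -∞, -19]
  [7, 0, 9]
  [-∞, -19, 0]
D(2):
  [0, -∞, -19]
  [7, 0, 9]
  [-12, -19, 0]
D(3):
  [0, -38, -19]
  [7, 0, 9]
  [-12, -19, 0]
Key observation: every diagonal entry stays at the unit through all rounds, so no improving cycle exists.
Answer: CONVERGES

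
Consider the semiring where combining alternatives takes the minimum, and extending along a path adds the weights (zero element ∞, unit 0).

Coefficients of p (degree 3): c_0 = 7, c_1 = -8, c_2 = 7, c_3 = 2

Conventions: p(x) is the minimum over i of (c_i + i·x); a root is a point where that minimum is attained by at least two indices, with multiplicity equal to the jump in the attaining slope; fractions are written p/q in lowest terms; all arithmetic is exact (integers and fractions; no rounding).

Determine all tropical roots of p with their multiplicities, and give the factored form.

hull edge (i=0, c=7) to (i=1, c=-8): slope -15, span 1
hull edge (i=1, c=-8) to (i=3, c=2): slope 5, span 2
Factored form: p(x) = 2 ⊗ (x ⊕ (-5)) ⊗ (x ⊕ (-5)) ⊗ (x ⊕ 15)
Answer: roots = -5 (mult 2), 15 (mult 1)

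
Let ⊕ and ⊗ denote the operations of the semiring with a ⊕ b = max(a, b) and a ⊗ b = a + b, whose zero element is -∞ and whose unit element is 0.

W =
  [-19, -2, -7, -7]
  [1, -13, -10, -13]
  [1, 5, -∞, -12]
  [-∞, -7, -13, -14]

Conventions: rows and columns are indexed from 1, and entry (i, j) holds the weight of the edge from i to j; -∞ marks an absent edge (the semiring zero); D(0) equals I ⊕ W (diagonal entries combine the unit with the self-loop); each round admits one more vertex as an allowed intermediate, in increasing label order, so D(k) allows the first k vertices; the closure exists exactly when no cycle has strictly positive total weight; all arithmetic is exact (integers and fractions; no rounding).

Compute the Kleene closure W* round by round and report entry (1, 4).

D(0):
  [0, -2, -7, -7]
  [1, 0, -10, -13]
  [1, 5, 0, -12]
  [-∞, -7, -13, 0]
D(1):
  [0, -2, -7, -7]
  [1, 0, -6, -6]
  [1, 5, 0, -6]
  [-∞, -7, -13, 0]
D(2):
  [0, -2, -7, -7]
  [1, 0, -6, -6]
  [6, 5, 0, -1]
  [-6, -7, -13, 0]
D(3):
  [0, -2, -7, -7]
  [1, 0, -6, -6]
  [6, 5, 0, -1]
  [-6, -7, -13, 0]
D(4):
  [0, -2, -7, -7]
  [1, 0, -6, -6]
  [6, 5, 0, -1]
  [-6, -7, -13, 0]
Answer: W*[1][4] = -7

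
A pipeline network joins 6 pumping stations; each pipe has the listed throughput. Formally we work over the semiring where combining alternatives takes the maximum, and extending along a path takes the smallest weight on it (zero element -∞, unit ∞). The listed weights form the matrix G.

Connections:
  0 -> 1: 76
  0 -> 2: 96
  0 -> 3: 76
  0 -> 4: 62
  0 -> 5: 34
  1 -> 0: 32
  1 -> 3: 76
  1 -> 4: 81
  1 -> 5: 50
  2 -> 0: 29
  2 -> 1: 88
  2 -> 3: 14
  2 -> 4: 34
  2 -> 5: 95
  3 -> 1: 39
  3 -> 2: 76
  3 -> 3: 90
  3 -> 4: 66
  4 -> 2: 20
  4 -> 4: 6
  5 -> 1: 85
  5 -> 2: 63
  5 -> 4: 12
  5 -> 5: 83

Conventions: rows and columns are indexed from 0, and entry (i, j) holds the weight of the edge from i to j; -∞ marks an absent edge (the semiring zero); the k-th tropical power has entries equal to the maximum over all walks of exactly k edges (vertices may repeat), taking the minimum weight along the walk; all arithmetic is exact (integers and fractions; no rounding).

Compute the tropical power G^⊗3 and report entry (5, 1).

G^⊗2:
  [32, 88, 76, 76, 76, 95]
  [-∞, 50, 76, 76, 66, 50]
  [32, 85, 63, 76, 81, 83]
  [32, 76, 76, 90, 66, 76]
  [20, 20, 6, 14, 20, 20]
  [32, 83, 63, 76, 81, 83]
G^⊗3:
  [32, 85, 76, 76, 81, 83]
  [32, 76, 76, 76, 66, 76]
  [32, 83, 76, 76, 81, 83]
  [32, 76, 76, 90, 76, 76]
  [20, 20, 20, 20, 20, 20]
  [32, 83, 76, 76, 81, 83]
Key observation: the optimum is the walk 5->5->5->1, with weight 83 min 83 min 85 = 83.
Optimal value attained by: walk 5->5->5->1.
Answer: (G^⊗3)[5][1] = 83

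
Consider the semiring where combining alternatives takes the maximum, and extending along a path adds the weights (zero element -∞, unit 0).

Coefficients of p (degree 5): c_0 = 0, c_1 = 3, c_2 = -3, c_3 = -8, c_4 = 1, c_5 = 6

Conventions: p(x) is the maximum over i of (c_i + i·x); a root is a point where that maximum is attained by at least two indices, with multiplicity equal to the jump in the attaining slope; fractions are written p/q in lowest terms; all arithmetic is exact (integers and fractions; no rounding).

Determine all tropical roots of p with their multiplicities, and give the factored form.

hull edge (i=0, c=0) to (i=1, c=3): slope 3, span 1
hull edge (i=1, c=3) to (i=5, c=6): slope 3/4, span 4
Factored form: p(x) = 6 ⊗ (x ⊕ (-3)) ⊗ (x ⊕ (-3/4)) ⊗ (x ⊕ (-3/4)) ⊗ (x ⊕ (-3/4)) ⊗ (x ⊕ (-3/4))
Answer: roots = -3 (mult 1), -3/4 (mult 4)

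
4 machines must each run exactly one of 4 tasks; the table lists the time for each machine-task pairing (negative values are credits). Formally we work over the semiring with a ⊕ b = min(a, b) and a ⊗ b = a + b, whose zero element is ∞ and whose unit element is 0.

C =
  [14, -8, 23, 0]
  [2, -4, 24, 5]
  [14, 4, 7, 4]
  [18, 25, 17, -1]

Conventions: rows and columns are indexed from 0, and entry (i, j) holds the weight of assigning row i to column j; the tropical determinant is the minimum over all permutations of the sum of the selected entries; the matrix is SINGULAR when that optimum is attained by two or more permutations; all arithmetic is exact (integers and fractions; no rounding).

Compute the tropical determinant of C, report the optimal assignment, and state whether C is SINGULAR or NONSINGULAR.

σ = (0, 1, 2, 3): 14 + (-4) + 7 + (-1) = 16
σ = (0, 1, 3, 2): 14 + (-4) + 4 + 17 = 31
σ = (0, 2, 1, 3): 14 + 24 + 4 + (-1) = 41
σ = (0, 2, 3, 1): 14 + 24 + 4 + 25 = 67
σ = (0, 3, 1, 2): 14 + 5 + 4 + 17 = 40
σ = (0, 3, 2, 1): 14 + 5 + 7 + 25 = 51
σ = (1, 0, 2, 3): (-8) + 2 + 7 + (-1) = 0
σ = (1, 0, 3, 2): (-8) + 2 + 4 + 17 = 15
σ = (1, 2, 0, 3): (-8) + 24 + 14 + (-1) = 29
σ = (1, 2, 3, 0): (-8) + 24 + 4 + 18 = 38
σ = (1, 3, 0, 2): (-8) + 5 + 14 + 17 = 28
σ = (1, 3, 2, 0): (-8) + 5 + 7 + 18 = 22
σ = (2, 0, 1, 3): 23 + 2 + 4 + (-1) = 28
σ = (2, 0, 3, 1): 23 + 2 + 4 + 25 = 54
σ = (2, 1, 0, 3): 23 + (-4) + 14 + (-1) = 32
σ = (2, 1, 3, 0): 23 + (-4) + 4 + 18 = 41
σ = (2, 3, 0, 1): 23 + 5 + 14 + 25 = 67
σ = (2, 3, 1, 0): 23 + 5 + 4 + 18 = 50
σ = (3, 0, 1, 2): 0 + 2 + 4 + 17 = 23
σ = (3, 0, 2, 1): 0 + 2 + 7 + 25 = 34
σ = (3, 1, 0, 2): 0 + (-4) + 14 + 17 = 27
σ = (3, 1, 2, 0): 0 + (-4) + 7 + 18 = 21
σ = (3, 2, 0, 1): 0 + 24 + 14 + 25 = 63
σ = (3, 2, 1, 0): 0 + 24 + 4 + 18 = 46
Optimal value attained by: σ = (1, 0, 2, 3).
Answer: det⊕(C) = 0; verdict: NONSINGULAR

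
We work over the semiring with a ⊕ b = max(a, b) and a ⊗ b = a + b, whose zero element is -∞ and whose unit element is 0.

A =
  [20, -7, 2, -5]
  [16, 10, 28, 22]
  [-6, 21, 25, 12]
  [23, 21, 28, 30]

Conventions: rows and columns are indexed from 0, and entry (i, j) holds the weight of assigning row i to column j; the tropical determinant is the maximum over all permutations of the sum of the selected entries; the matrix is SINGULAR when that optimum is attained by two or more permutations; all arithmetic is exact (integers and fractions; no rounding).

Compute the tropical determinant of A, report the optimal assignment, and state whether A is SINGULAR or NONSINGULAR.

σ = (0, 1, 2, 3): 20 + 10 + 25 + 30 = 85
σ = (0, 1, 3, 2): 20 + 10 + 12 + 28 = 70
σ = (0, 2, 1, 3): 20 + 28 + 21 + 30 = 99
σ = (0, 2, 3, 1): 20 + 28 + 12 + 21 = 81
σ = (0, 3, 1, 2): 20 + 22 + 21 + 28 = 91
σ = (0, 3, 2, 1): 20 + 22 + 25 + 21 = 88
σ = (1, 0, 2, 3): (-7) + 16 + 25 + 30 = 64
σ = (1, 0, 3, 2): (-7) + 16 + 12 + 28 = 49
σ = (1, 2, 0, 3): (-7) + 28 + (-6) + 30 = 45
σ = (1, 2, 3, 0): (-7) + 28 + 12 + 23 = 56
σ = (1, 3, 0, 2): (-7) + 22 + (-6) + 28 = 37
σ = (1, 3, 2, 0): (-7) + 22 + 25 + 23 = 63
σ = (2, 0, 1, 3): 2 + 16 + 21 + 30 = 69
σ = (2, 0, 3, 1): 2 + 16 + 12 + 21 = 51
σ = (2, 1, 0, 3): 2 + 10 + (-6) + 30 = 36
σ = (2, 1, 3, 0): 2 + 10 + 12 + 23 = 47
σ = (2, 3, 0, 1): 2 + 22 + (-6) + 21 = 39
σ = (2, 3, 1, 0): 2 + 22 + 21 + 23 = 68
σ = (3, 0, 1, 2): (-5) + 16 + 21 + 28 = 60
σ = (3, 0, 2, 1): (-5) + 16 + 25 + 21 = 57
σ = (3, 1, 0, 2): (-5) + 10 + (-6) + 28 = 27
σ = (3, 1, 2, 0): (-5) + 10 + 25 + 23 = 53
σ = (3, 2, 0, 1): (-5) + 28 + (-6) + 21 = 38
σ = (3, 2, 1, 0): (-5) + 28 + 21 + 23 = 67
Optimal value attained by: σ = (0, 2, 1, 3).
Answer: det⊕(A) = 99; verdict: NONSINGULAR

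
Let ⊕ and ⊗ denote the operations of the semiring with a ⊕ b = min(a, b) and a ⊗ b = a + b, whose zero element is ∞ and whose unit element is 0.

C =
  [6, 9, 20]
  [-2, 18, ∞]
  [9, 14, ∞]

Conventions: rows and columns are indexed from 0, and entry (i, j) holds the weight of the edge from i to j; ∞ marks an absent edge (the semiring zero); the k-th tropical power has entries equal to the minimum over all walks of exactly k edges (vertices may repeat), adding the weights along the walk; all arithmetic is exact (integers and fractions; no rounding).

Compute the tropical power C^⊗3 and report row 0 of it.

C^⊗2:
  [7, 15, 26]
  [4, 7, 18]
  [12, 18, 29]
C^⊗3:
  [13, 16, 27]
  [5, 13, 24]
  [16, 21, 32]
Answer: row 0 of C^⊗3 = [13, 16, 27]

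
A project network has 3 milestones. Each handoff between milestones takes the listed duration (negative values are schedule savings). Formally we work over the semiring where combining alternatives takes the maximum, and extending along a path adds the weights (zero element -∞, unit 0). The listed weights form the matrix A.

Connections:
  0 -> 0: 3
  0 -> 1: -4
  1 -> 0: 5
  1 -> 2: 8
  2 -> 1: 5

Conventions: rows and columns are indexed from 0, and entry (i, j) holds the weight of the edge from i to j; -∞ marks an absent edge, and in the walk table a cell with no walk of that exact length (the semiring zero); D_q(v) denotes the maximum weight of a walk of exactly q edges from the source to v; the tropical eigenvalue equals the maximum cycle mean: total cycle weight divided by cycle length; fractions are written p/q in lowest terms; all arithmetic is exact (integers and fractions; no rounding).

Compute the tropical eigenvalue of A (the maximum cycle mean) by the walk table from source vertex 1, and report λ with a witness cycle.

q=0: [-∞, 0, -∞]
q=1: [5, -∞, 8]
q=2: [8, 13, -∞]
q=3: [18, 4, 21]
Optimal cycle mean attained by: cycle 1->2->1, total 8 + 5, length 2.
Answer: λ = 13/2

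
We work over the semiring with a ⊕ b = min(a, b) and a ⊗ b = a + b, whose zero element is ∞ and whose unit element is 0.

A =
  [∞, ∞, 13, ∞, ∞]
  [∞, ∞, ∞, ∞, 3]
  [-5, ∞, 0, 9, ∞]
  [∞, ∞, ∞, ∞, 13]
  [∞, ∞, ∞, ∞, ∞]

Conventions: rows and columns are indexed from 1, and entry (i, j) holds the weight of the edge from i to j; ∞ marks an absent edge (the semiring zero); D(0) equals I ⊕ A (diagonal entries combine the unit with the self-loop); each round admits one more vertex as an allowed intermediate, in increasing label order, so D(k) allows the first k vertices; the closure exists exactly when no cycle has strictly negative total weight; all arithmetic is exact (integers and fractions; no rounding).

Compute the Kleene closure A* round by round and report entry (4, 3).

D(0):
  [0, ∞, 13, ∞, ∞]
  [∞, 0, ∞, ∞, 3]
  [-5, ∞, 0, 9, ∞]
  [∞, ∞, ∞, 0, 13]
  [∞, ∞, ∞, ∞, 0]
D(1):
  [0, ∞, 13, ∞, ∞]
  [∞, 0, ∞, ∞, 3]
  [-5, ∞, 0, 9, ∞]
  [∞, ∞, ∞, 0, 13]
  [∞, ∞, ∞, ∞, 0]
D(2):
  [0, ∞, 13, ∞, ∞]
  [∞, 0, ∞, ∞, 3]
  [-5, ∞, 0, 9, ∞]
  [∞, ∞, ∞, 0, 13]
  [∞, ∞, ∞, ∞, 0]
D(3):
  [0, ∞, 13, 22, ∞]
  [∞, 0, ∞, ∞, 3]
  [-5, ∞, 0, 9, ∞]
  [∞, ∞, ∞, 0, 13]
  [∞, ∞, ∞, ∞, 0]
D(4):
  [0, ∞, 13, 22, 35]
  [∞, 0, ∞, ∞, 3]
  [-5, ∞, 0, 9, 22]
  [∞, ∞, ∞, 0, 13]
  [∞, ∞, ∞, ∞, 0]
D(5):
  [0, ∞, 13, 22, 35]
  [∞, 0, ∞, ∞, 3]
  [-5, ∞, 0, 9, 22]
  [∞, ∞, ∞, 0, 13]
  [∞, ∞, ∞, ∞, 0]
Answer: A*[4][3] = ∞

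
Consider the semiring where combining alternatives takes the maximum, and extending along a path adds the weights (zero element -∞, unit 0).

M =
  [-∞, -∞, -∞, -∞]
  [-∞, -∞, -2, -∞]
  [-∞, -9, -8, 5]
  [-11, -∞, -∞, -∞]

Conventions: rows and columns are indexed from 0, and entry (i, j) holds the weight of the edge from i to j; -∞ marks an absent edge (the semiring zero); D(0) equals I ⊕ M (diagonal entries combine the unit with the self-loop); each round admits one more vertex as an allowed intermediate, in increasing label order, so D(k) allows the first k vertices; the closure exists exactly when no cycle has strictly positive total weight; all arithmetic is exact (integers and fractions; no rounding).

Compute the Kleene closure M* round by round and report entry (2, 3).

D(0):
  [0, -∞, -∞, -∞]
  [-∞, 0, -2, -∞]
  [-∞, -9, 0, 5]
  [-11, -∞, -∞, 0]
D(1):
  [0, -∞, -∞, -∞]
  [-∞, 0, -2, -∞]
  [-∞, -9, 0, 5]
  [-11, -∞, -∞, 0]
D(2):
  [0, -∞, -∞, -∞]
  [-∞, 0, -2, -∞]
  [-∞, -9, 0, 5]
  [-11, -∞, -∞, 0]
D(3):
  [0, -∞, -∞, -∞]
  [-∞, 0, -2, 3]
  [-∞, -9, 0, 5]
  [-11, -∞, -∞, 0]
D(4):
  [0, -∞, -∞, -∞]
  [-8, 0, -2, 3]
  [-6, -9, 0, 5]
  [-11, -∞, -∞, 0]
Answer: M*[2][3] = 5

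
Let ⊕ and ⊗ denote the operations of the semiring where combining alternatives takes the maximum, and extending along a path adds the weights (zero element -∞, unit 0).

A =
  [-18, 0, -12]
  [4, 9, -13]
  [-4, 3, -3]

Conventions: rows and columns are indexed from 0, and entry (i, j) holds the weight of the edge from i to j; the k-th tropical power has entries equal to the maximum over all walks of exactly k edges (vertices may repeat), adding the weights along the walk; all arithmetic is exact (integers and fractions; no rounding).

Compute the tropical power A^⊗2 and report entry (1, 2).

A^⊗2:
  [4, 9, -13]
  [13, 18, -4]
  [7, 12, -6]
Key observation: the optimum is the walk 1->1->2, with weight 9 + (-13) = -4.
Optimal value attained by: walk 1->1->2.
Answer: (A^⊗2)[1][2] = -4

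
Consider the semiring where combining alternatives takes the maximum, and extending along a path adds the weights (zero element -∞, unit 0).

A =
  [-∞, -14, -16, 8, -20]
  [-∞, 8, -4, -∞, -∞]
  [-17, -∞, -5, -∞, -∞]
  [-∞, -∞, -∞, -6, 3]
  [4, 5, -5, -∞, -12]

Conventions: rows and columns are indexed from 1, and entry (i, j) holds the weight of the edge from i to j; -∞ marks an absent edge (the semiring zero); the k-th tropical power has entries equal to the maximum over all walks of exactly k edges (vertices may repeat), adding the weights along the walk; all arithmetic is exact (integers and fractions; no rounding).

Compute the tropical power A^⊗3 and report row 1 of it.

A^⊗2:
  [-16, -6, -18, 2, 11]
  [-21, 16, 4, -∞, -∞]
  [-22, -31, -10, -9, -37]
  [7, 8, -2, -12, -3]
  [-8, 13, 1, 12, -16]
A^⊗3:
  [15, 16, 6, -4, 5]
  [-13, 24, 12, -13, -41]
  [-27, -23, -15, -14, -6]
  [1, 16, 4, 15, -9]
  [-12, 21, 9, 6, 15]
Answer: row 1 of A^⊗3 = [15, 16, 6, -4, 5]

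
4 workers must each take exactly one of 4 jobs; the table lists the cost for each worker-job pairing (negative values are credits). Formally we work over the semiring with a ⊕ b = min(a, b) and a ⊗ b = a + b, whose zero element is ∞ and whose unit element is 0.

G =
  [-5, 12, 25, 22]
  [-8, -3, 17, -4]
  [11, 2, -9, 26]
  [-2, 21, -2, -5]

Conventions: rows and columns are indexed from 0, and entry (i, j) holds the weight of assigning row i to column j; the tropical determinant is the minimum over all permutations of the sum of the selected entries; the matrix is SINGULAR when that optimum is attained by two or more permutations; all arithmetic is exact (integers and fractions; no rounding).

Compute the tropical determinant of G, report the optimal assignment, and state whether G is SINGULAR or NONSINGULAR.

σ = (0, 1, 2, 3): (-5) + (-3) + (-9) + (-5) = -22
σ = (0, 1, 3, 2): (-5) + (-3) + 26 + (-2) = 16
σ = (0, 2, 1, 3): (-5) + 17 + 2 + (-5) = 9
σ = (0, 2, 3, 1): (-5) + 17 + 26 + 21 = 59
σ = (0, 3, 1, 2): (-5) + (-4) + 2 + (-2) = -9
σ = (0, 3, 2, 1): (-5) + (-4) + (-9) + 21 = 3
σ = (1, 0, 2, 3): 12 + (-8) + (-9) + (-5) = -10
σ = (1, 0, 3, 2): 12 + (-8) + 26 + (-2) = 28
σ = (1, 2, 0, 3): 12 + 17 + 11 + (-5) = 35
σ = (1, 2, 3, 0): 12 + 17 + 26 + (-2) = 53
σ = (1, 3, 0, 2): 12 + (-4) + 11 + (-2) = 17
σ = (1, 3, 2, 0): 12 + (-4) + (-9) + (-2) = -3
σ = (2, 0, 1, 3): 25 + (-8) + 2 + (-5) = 14
σ = (2, 0, 3, 1): 25 + (-8) + 26 + 21 = 64
σ = (2, 1, 0, 3): 25 + (-3) + 11 + (-5) = 28
σ = (2, 1, 3, 0): 25 + (-3) + 26 + (-2) = 46
σ = (2, 3, 0, 1): 25 + (-4) + 11 + 21 = 53
σ = (2, 3, 1, 0): 25 + (-4) + 2 + (-2) = 21
σ = (3, 0, 1, 2): 22 + (-8) + 2 + (-2) = 14
σ = (3, 0, 2, 1): 22 + (-8) + (-9) + 21 = 26
σ = (3, 1, 0, 2): 22 + (-3) + 11 + (-2) = 28
σ = (3, 1, 2, 0): 22 + (-3) + (-9) + (-2) = 8
σ = (3, 2, 0, 1): 22 + 17 + 11 + 21 = 71
σ = (3, 2, 1, 0): 22 + 17 + 2 + (-2) = 39
Optimal value attained by: σ = (0, 1, 2, 3).
Answer: det⊕(G) = -22; verdict: NONSINGULAR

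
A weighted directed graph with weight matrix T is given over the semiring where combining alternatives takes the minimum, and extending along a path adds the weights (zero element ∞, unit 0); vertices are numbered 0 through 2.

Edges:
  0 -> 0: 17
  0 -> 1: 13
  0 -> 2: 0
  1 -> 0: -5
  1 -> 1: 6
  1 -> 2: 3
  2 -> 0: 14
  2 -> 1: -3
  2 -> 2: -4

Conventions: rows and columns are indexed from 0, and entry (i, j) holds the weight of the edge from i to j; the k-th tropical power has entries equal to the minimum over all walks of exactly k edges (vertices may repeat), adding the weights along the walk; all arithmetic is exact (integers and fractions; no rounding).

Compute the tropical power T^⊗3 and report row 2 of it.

T^⊗2:
  [8, -3, -4]
  [1, 0, -5]
  [-8, -7, -8]
T^⊗3:
  [-8, -7, -8]
  [-5, -8, -9]
  [-12, -11, -12]
Answer: row 2 of T^⊗3 = [-12, -11, -12]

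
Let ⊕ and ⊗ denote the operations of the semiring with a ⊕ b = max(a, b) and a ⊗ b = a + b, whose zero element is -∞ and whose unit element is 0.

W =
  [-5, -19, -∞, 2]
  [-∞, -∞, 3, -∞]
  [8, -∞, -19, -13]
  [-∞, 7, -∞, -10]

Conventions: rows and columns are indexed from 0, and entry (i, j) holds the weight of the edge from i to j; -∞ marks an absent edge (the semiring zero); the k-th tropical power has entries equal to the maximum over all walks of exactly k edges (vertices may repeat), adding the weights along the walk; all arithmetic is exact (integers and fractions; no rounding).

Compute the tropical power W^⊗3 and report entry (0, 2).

W^⊗2:
  [-10, 9, -16, -3]
  [11, -∞, -16, -10]
  [3, -6, -38, 10]
  [-∞, -3, 10, -20]
W^⊗3:
  [-8, 4, 12, -8]
  [6, -3, -35, 13]
  [-2, 17, -3, 5]
  [18, -13, 0, -3]
Key observation: the optimum is the walk 0->3->1->2, with weight 2 + 7 + 3 = 12.
Optimal value attained by: walk 0->3->1->2.
Answer: (W^⊗3)[0][2] = 12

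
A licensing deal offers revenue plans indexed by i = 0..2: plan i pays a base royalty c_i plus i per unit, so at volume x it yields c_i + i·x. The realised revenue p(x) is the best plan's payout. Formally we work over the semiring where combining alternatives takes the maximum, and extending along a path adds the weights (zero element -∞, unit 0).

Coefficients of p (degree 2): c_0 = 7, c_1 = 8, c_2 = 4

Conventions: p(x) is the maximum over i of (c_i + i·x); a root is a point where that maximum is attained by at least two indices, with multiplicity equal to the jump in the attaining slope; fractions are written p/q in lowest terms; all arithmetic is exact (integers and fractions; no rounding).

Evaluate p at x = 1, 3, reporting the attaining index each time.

p(1) = max(7+0·1=7, 8+1·1=9, 4+2·1=6) = 9 (attained by i=1)
p(3) = max(7+0·3=7, 8+1·3=11, 4+2·3=10) = 11 (attained by i=1)
Answer: p(1) = 9; p(3) = 11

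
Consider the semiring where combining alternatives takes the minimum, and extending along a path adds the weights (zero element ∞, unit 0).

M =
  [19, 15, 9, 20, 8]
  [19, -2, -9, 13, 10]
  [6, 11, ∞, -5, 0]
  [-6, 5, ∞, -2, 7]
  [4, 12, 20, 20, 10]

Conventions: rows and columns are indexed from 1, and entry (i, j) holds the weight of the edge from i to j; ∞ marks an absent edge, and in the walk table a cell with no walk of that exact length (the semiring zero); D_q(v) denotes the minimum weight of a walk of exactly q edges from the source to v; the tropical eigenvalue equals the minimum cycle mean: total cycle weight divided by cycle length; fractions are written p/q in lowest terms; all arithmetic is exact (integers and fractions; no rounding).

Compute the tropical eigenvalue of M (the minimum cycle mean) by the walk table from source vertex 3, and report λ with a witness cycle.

q=0: [∞, ∞, 0, ∞, ∞]
q=1: [6, 11, ∞, -5, 0]
q=2: [-11, 0, 2, -7, 2]
q=3: [-13, -2, -9, -9, -3]
q=4: [-15, -4, -11, -14, -9]
q=5: [-20, -9, -13, -16, -11]
Optimal cycle mean attained by: cycle 2->3->4->2, total (-9) + (-5) + 5, length 3.
Answer: λ = -3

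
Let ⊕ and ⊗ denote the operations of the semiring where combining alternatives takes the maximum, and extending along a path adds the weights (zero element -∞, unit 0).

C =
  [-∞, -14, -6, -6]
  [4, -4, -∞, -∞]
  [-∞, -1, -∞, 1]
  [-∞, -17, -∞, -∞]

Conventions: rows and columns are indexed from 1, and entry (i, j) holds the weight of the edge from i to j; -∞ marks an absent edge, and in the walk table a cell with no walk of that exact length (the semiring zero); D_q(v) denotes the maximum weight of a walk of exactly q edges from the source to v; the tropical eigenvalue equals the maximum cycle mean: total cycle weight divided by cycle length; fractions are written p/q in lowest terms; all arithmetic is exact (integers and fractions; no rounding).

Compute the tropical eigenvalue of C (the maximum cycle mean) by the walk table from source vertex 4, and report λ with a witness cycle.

q=0: [-∞, -∞, -∞, 0]
q=1: [-∞, -17, -∞, -∞]
q=2: [-13, -21, -∞, -∞]
q=3: [-17, -25, -19, -19]
q=4: [-21, -20, -23, -18]
Optimal cycle mean attained by: cycle 1->3->2->1, total (-6) + (-1) + 4, length 3.
Answer: λ = -1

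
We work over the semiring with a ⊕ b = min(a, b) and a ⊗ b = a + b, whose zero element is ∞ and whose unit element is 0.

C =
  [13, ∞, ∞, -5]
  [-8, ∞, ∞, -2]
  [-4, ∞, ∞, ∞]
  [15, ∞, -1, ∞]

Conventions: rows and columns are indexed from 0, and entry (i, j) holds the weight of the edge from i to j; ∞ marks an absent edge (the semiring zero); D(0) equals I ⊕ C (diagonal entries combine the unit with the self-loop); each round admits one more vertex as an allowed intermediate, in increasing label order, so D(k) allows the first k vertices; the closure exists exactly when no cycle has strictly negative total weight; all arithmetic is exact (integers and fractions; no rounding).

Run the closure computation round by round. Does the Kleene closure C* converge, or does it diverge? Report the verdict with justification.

D(0):
  [0, ∞, ∞, -5]
  [-8, 0, ∞, -2]
  [-4, ∞, 0, ∞]
  [15, ∞, -1, 0]
D(1):
  [0, ∞, ∞, -5]
  [-8, 0, ∞, -13]
  [-4, ∞, 0, -9]
  [15, ∞, -1, 0]
D(2):
  [0, ∞, ∞, -5]
  [-8, 0, ∞, -13]
  [-4, ∞, 0, -9]
  [15, ∞, -1, 0]
Detection: at round 3, diagonal entry (3, 3) turns strictly negative.
Key observation: the cycle 3->2->0->3 has total weight (-1) + (-4) + (-5), which is strictly negative.
Answer: DIVERGES — negative cycle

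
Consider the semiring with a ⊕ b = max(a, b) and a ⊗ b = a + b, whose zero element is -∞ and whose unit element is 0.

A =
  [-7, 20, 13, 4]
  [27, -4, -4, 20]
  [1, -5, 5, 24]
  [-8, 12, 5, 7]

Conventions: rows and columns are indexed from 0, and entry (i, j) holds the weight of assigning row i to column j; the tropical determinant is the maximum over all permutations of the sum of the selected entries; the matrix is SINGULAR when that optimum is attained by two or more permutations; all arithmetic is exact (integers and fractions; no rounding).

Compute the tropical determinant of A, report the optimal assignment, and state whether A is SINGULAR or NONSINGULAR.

σ = (0, 1, 2, 3): (-7) + (-4) + 5 + 7 = 1
σ = (0, 1, 3, 2): (-7) + (-4) + 24 + 5 = 18
σ = (0, 2, 1, 3): (-7) + (-4) + (-5) + 7 = -9
σ = (0, 2, 3, 1): (-7) + (-4) + 24 + 12 = 25
σ = (0, 3, 1, 2): (-7) + 20 + (-5) + 5 = 13
σ = (0, 3, 2, 1): (-7) + 20 + 5 + 12 = 30
σ = (1, 0, 2, 3): 20 + 27 + 5 + 7 = 59
σ = (1, 0, 3, 2): 20 + 27 + 24 + 5 = 76
σ = (1, 2, 0, 3): 20 + (-4) + 1 + 7 = 24
σ = (1, 2, 3, 0): 20 + (-4) + 24 + (-8) = 32
σ = (1, 3, 0, 2): 20 + 20 + 1 + 5 = 46
σ = (1, 3, 2, 0): 20 + 20 + 5 + (-8) = 37
σ = (2, 0, 1, 3): 13 + 27 + (-5) + 7 = 42
σ = (2, 0, 3, 1): 13 + 27 + 24 + 12 = 76
σ = (2, 1, 0, 3): 13 + (-4) + 1 + 7 = 17
σ = (2, 1, 3, 0): 13 + (-4) + 24 + (-8) = 25
σ = (2, 3, 0, 1): 13 + 20 + 1 + 12 = 46
σ = (2, 3, 1, 0): 13 + 20 + (-5) + (-8) = 20
σ = (3, 0, 1, 2): 4 + 27 + (-5) + 5 = 31
σ = (3, 0, 2, 1): 4 + 27 + 5 + 12 = 48
σ = (3, 1, 0, 2): 4 + (-4) + 1 + 5 = 6
σ = (3, 1, 2, 0): 4 + (-4) + 5 + (-8) = -3
σ = (3, 2, 0, 1): 4 + (-4) + 1 + 12 = 13
σ = (3, 2, 1, 0): 4 + (-4) + (-5) + (-8) = -13
Optimal value attained by: σ = (1, 0, 3, 2).
Answer: det⊕(A) = 76; verdict: SINGULAR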